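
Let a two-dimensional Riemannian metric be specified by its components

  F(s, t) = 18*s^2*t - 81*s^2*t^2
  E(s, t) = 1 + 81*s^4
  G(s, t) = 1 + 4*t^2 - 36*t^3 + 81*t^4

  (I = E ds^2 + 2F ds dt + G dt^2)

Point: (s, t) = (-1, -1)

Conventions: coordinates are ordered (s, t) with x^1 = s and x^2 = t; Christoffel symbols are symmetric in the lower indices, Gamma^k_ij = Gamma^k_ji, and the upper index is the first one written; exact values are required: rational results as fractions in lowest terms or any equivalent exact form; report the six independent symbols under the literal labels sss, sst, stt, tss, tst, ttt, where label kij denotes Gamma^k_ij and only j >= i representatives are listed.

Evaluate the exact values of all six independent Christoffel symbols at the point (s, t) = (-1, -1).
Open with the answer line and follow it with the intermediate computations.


Answer: Gamma_sss = -162/203, Gamma_sst = 0, Gamma_stt = 180/203, Gamma_tss = 198/203, Gamma_tst = 0, Gamma_ttt = -220/203

E = 82, F = -99, G = 122 at the point
E_s = -324, E_t = 0, F_s = 198, F_t = 180, G_s = 0, G_t = -440
EG - F^2 = 203;  g^inv = (1/203) * [[122, 99], [99, 82]]
first-kind symbols [ij,l] = (1/2)(d_i g_jl + d_j g_il - d_l g_ij): [ss,s] = E_s/2 = -162, [ss,t] = F_s - E_t/2 = 198, [st,s] = E_t/2 = 0, [st,t] = G_s/2 = 0, [tt,s] = F_t - G_s/2 = 180, [tt,t] = G_t/2 = -220
Gamma^s_ij = (G*[ij,s] - F*[ij,t])/(EG - F^2), Gamma^t_ij = (E*[ij,t] - F*[ij,s])/(EG - F^2)


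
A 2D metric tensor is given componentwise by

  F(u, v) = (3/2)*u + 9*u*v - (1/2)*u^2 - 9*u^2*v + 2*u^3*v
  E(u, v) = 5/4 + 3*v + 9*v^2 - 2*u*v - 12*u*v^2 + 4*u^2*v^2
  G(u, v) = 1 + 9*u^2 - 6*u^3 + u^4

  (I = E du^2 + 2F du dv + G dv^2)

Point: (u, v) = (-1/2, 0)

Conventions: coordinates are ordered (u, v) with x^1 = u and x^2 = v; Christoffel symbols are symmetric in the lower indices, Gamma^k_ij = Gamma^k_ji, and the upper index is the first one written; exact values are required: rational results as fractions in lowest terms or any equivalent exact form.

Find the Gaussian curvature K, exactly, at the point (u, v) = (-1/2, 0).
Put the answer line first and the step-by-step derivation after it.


Answer: K = -4096/4761

E = 5/4, F = -7/8, G = 65/16, EG - F^2 = 69/16 at the point
E_u = 0, E_v = 4, F_u = 2, F_v = -7, G_u = -14, G_v = 0
E_vv = 32, F_uv = 39/2, G_uu = 39
Compute both Brioschi determinants and normalise by (EG - F^2)^2.
M1 = [[-E_vv/2 + F_uv - G_uu/2, E_u/2, F_u - E_v/2], [F_v - G_u/2, E, F], [G_v/2, F, G]] = [[-16, 0, 0], [0, 5/4, -7/8], [0, -7/8, 65/16]]; det M1 = -69
M2 = [[0, E_v/2, G_u/2], [E_v/2, E, F], [G_u/2, F, G]] = [[0, 2, -7], [2, 5/4, -7/8], [-7, -7/8, 65/16]]; det M2 = -53
det M1 - det M2 = -16; K = -16 / (69/16)^2 = -4096/4761


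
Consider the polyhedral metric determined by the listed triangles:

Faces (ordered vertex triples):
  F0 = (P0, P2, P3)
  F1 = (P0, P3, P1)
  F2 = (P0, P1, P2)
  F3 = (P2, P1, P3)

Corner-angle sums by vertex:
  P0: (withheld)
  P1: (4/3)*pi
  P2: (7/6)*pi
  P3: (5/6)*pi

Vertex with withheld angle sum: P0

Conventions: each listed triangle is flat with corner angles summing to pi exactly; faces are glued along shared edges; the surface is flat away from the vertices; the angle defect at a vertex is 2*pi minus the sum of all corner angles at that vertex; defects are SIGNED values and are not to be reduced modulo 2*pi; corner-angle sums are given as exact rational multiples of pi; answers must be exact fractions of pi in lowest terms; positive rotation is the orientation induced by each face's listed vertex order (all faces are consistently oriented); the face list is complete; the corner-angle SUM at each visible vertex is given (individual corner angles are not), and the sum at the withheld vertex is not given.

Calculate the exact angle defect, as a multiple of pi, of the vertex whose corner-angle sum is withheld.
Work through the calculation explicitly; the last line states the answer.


V = 4, E = 6, F = 4; chi = V - E + F = 2
Gauss-Bonnet: total defect = 2*pi*chi = 4*pi; visible defects sum to (8/3)*pi

Answer: defect(P0) = (4/3)*pi


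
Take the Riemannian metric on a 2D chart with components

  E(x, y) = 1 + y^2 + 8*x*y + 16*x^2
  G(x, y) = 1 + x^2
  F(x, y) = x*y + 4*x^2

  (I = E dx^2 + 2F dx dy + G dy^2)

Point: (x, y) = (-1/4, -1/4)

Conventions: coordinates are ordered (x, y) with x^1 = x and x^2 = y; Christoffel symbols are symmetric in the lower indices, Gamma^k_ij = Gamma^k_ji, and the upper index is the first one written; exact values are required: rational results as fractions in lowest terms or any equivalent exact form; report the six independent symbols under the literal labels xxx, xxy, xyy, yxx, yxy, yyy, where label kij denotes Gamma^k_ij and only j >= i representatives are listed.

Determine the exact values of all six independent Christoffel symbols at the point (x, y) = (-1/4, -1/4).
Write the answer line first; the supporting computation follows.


Answer: Gamma_xxx = -40/21, Gamma_xxy = -10/21, Gamma_xyy = 0, Gamma_yxx = -8/21, Gamma_yxy = -2/21, Gamma_yyy = 0

E = 41/16, F = 5/16, G = 17/16 at the point
E_x = -10, E_y = -5/2, F_x = -9/4, F_y = -1/4, G_x = -1/2, G_y = 0
EG - F^2 = 21/8;  g^inv = (8/21) * [[17/16, -5/16], [-5/16, 41/16]]
first-kind symbols [ij,l] = (1/2)(d_i g_jl + d_j g_il - d_l g_ij): [xx,x] = E_x/2 = -5, [xx,y] = F_x - E_y/2 = -1, [xy,x] = E_y/2 = -5/4, [xy,y] = G_x/2 = -1/4, [yy,x] = F_y - G_x/2 = 0, [yy,y] = G_y/2 = 0
Gamma^x_ij = (G*[ij,x] - F*[ij,y])/(EG - F^2), Gamma^y_ij = (E*[ij,y] - F*[ij,x])/(EG - F^2)


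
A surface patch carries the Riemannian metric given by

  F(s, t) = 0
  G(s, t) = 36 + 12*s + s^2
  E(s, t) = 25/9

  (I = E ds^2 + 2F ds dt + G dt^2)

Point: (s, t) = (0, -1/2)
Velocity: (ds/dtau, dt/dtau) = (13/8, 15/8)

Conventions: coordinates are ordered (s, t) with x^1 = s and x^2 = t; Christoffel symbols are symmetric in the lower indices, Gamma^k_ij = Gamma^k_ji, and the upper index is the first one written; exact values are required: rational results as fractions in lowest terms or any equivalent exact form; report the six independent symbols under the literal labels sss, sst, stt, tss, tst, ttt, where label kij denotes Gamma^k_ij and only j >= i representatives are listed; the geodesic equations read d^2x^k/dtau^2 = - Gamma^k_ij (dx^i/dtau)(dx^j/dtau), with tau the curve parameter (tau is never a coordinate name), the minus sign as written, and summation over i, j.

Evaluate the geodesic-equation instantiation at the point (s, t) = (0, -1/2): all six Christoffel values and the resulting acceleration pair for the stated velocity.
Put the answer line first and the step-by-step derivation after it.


Answer: Gamma_sss = 0, Gamma_sst = 0, Gamma_stt = -54/25, Gamma_tss = 0, Gamma_tst = 1/6, Gamma_ttt = 0; accelerations (d^2s/dtau^2, d^2t/dtau^2) = (243/32, -65/64)

E = 25/9, F = 0, G = 36 at the point
E_s = 0, E_t = 0, F_s = 0, F_t = 0, G_s = 12, G_t = 0
EG - F^2 = 100;  g^inv = (1/100) * [[36, 0], [0, 25/9]]
first-kind symbols [ij,l] = (1/2)(d_i g_jl + d_j g_il - d_l g_ij): [ss,s] = E_s/2 = 0, [ss,t] = F_s - E_t/2 = 0, [st,s] = E_t/2 = 0, [st,t] = G_s/2 = 6, [tt,s] = F_t - G_s/2 = -6, [tt,t] = G_t/2 = 0
Gamma^s_ij = (G*[ij,s] - F*[ij,t])/(EG - F^2), Gamma^t_ij = (E*[ij,t] - F*[ij,s])/(EG - F^2)
Gamma_sss = 0, Gamma_sst = 0, Gamma_stt = -54/25, Gamma_tss = 0, Gamma_tst = 1/6, Gamma_ttt = 0
d^2s/dtau^2 = -(Gamma_sss*(13/8)^2 + 2*Gamma_sst*(13/8)*(15/8) + Gamma_stt*(15/8)^2) = 243/32
d^2t/dtau^2 = -(Gamma_tss*(13/8)^2 + 2*Gamma_tst*(13/8)*(15/8) + Gamma_ttt*(15/8)^2) = -65/64


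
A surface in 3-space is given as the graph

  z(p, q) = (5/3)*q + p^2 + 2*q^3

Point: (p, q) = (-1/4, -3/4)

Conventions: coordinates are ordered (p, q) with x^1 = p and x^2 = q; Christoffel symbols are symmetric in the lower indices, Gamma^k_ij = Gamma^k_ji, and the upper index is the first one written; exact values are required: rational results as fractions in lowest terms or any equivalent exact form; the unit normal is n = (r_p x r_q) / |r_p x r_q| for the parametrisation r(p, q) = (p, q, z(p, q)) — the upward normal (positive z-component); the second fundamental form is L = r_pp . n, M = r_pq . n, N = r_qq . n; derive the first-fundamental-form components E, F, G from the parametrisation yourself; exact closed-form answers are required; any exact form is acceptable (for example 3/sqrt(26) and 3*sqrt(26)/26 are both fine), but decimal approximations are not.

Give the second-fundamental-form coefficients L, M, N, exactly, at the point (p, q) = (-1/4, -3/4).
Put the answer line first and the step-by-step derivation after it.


Answer: L = 48*sqrt(15361)/15361, M = 0, N = -216*sqrt(15361)/15361

z_p = -1/2, z_q = 121/24, z_pp = 2, z_pq = 0, z_qq = -9
E = 5/4, F = -121/48, G = 15217/576; answer radicand W^2 = 15361/576
unnormalised second-form numerators: l = 2, m = 0, n = -9; L = l/sqrt(15361/576), and similarly M = m/sqrt(W^2), N = n/sqrt(W^2)


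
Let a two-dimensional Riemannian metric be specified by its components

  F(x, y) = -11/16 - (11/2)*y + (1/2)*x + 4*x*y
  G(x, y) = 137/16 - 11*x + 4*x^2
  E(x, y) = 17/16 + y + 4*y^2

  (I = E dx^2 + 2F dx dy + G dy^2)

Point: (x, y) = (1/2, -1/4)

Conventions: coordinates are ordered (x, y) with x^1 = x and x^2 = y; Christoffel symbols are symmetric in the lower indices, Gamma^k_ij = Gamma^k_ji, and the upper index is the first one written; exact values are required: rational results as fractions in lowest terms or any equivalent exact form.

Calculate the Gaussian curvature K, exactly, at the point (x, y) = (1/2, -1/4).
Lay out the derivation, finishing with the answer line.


E = 17/16, F = 7/16, G = 65/16, EG - F^2 = 33/8 at the point
E_x = 0, E_y = -1, F_x = -1/2, F_y = -7/2, G_x = -7, G_y = 0
E_yy = 8, F_xy = 4, G_xx = 8
Apply the Brioschi formula K = (det M1 - det M2)/(EG - F^2)^2 over the derivative matrices of E, F, G.
M1 = [[-E_yy/2 + F_xy - G_xx/2, E_x/2, F_x - E_y/2], [F_y - G_x/2, E, F], [G_y/2, F, G]] = [[-4, 0, 0], [0, 17/16, 7/16], [0, 7/16, 65/16]]; det M1 = -33/2
M2 = [[0, E_y/2, G_x/2], [E_y/2, E, F], [G_x/2, F, G]] = [[0, -1/2, -7/2], [-1/2, 17/16, 7/16], [-7/2, 7/16, 65/16]]; det M2 = -25/2
det M1 - det M2 = -4; K = -4 / (33/8)^2 = -256/1089

Answer: K = -256/1089


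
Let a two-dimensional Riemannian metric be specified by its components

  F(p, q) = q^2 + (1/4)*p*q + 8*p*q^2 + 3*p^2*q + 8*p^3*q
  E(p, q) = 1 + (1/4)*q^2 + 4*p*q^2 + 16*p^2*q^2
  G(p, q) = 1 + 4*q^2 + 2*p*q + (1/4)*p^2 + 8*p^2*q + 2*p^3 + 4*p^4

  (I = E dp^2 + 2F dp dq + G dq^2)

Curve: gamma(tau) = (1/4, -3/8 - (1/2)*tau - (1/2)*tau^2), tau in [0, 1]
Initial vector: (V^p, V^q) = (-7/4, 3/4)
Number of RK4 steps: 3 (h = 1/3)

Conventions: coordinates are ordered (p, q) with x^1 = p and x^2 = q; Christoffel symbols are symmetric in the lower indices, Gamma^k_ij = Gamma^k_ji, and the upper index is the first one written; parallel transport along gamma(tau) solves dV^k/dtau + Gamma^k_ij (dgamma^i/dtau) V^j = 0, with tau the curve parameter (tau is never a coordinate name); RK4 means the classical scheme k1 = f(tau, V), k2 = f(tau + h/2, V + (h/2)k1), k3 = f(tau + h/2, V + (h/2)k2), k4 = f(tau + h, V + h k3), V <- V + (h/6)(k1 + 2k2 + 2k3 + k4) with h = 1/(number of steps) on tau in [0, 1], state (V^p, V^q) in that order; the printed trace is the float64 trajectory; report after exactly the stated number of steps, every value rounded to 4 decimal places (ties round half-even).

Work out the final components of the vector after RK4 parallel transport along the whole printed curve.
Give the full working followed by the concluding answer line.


gamma'(tau) = (0, -1/2 - tau); f(tau, V)^k = -Gamma^k_ij(gamma(tau)) gamma'^i(tau) V^j; h = 1/3; intermediate values shown to 6 dp
curve data and Christoffel symbols at the stage parameters:
  tau = 0.000000: gamma = (0.250000, -0.375000), gamma' = (0.000000, -0.500000); Gamma_ppp = 0.538653, Gamma_ppq = -0.538653, Gamma_pqq = -0.718204, Gamma_qpp = 0.478803, Gamma_qpq = -0.478803, Gamma_qqq = -0.638404
  tau = 0.166667: gamma = (0.250000, -0.472222), gamma' = (0.000000, -0.666667); Gamma_ppp = 0.674380, Gamma_ppq = -0.535537, Gamma_pqq = -0.714050, Gamma_qpp = 0.661157, Gamma_qpq = -0.525036, Gamma_qqq = -0.700049
  tau = 0.333333: gamma = (0.250000, -0.597222), gamma' = (0.000000, -0.833333); Gamma_ppp = 0.794230, Gamma_ppq = -0.498702, Gamma_pqq = -0.664937, Gamma_qpp = 0.837328, Gamma_qpq = -0.525764, Gamma_qqq = -0.701018
  tau = 0.500000: gamma = (0.250000, -0.750000), gamma' = (0.000000, -1.000000); Gamma_ppp = 0.881633, Gamma_ppq = -0.440816, Gamma_pqq = -0.587755, Gamma_qpp = 0.979592, Gamma_qpq = -0.489796, Gamma_qqq = -0.653061
  tau = 0.666667: gamma = (0.250000, -0.930556), gamma' = (0.000000, -1.166667); Gamma_ppp = 0.937153, Gamma_ppq = -0.377659, Gamma_pqq = -0.503545, Gamma_qpp = 1.081689, Gamma_qpq = -0.435904, Gamma_qqq = -0.581206
  tau = 0.833333: gamma = (0.250000, -1.138889), gamma' = (0.000000, -1.333333); Gamma_ppp = 0.969132, Gamma_ppq = -0.319104, Gamma_pqq = -0.425473, Gamma_qpp = 1.150352, Gamma_qpq = -0.378774, Gamma_qqq = -0.505033
  tau = 1.000000: gamma = (0.250000, -1.375000), gamma' = (0.000000, -1.500000); Gamma_ppp = 0.986078, Gamma_ppq = -0.268930, Gamma_pqq = -0.358574, Gamma_qpp = 1.195246, Gamma_qpq = -0.325976, Gamma_qqq = -0.434635
step 0: V^p = -1.7500, V^q = 0.7500
step 1: k1 = (0.201995, 0.179551), k2 = (0.241504, 0.236768), k3 = (0.234613, 0.230013), k4 = (0.236704, 0.249548); V <- V + (h/6)(k1 + 2k2 + 2k3 + k4): V^p = -1.6727, V^q = 0.8257
step 2: k1 = (0.237627, 0.250521), k2 = (0.210054, 0.233394), k3 = (0.213758, 0.237509), k4 = (0.174027, 0.200867); V <- V + (h/6)(k1 + 2k2 + 2k3 + k4): V^p = -1.6028, V^q = 0.9031
step 3: k1 = (0.175636, 0.202725), k2 = (0.137983, 0.163785), k3 = (0.144335, 0.171325), k4 = (0.110681, 0.134158); V <- V + (h/6)(k1 + 2k2 + 2k3 + k4): V^p = -1.5555, V^q = 0.9591

Answer: V^p = -1.5555, V^q = 0.9591


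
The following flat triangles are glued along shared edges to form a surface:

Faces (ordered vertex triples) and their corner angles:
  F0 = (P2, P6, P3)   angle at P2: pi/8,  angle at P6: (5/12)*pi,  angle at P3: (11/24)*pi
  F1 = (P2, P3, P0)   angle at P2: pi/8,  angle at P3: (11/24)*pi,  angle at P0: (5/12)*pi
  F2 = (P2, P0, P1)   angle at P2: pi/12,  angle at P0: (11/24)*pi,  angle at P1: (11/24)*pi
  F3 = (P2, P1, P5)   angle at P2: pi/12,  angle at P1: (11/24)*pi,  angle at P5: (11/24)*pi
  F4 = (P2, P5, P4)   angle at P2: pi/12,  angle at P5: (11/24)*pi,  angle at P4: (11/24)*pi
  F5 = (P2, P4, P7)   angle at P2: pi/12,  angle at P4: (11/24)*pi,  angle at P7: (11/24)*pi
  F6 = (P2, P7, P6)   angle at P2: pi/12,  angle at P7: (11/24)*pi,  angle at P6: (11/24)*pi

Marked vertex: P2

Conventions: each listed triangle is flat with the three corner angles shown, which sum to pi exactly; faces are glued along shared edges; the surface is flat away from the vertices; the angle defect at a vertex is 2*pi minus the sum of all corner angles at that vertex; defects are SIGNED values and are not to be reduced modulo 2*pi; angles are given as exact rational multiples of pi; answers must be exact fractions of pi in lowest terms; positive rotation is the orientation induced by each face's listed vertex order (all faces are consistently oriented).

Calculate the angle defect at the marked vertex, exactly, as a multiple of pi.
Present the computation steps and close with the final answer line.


Sum of corner angles at P2: (2/3)*pi
defect = 2*pi - (2/3)*pi

Answer: defect(P2) = (4/3)*pi


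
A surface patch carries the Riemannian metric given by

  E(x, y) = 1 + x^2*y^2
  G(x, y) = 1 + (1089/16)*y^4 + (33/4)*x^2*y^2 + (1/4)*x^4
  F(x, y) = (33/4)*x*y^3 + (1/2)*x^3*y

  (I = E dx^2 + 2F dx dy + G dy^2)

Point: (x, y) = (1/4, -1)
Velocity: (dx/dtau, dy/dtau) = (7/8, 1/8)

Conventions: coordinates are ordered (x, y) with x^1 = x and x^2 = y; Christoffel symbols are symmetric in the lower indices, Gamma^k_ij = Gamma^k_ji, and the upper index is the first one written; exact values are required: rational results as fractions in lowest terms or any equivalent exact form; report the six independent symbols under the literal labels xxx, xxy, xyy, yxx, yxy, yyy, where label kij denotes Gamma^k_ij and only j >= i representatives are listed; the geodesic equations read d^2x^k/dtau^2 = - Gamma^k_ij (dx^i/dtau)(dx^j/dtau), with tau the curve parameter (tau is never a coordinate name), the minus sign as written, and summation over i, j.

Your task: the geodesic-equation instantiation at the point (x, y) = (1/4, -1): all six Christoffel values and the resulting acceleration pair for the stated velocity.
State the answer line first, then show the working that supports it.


Answer: Gamma_xxx = 256/71313, Gamma_xxy = -64/71313, Gamma_xyy = 128/2161, Gamma_yxx = -8480/71313, Gamma_yxy = 2120/71313, Gamma_yyy = -4240/2161; accelerations (d^2x/dtau^2, d^2y/dtau^2) = (-248/71313, 8215/71313)

E = 17/16, F = -265/128, G = 71249/1024 at the point
E_x = 1/2, E_y = -1/8, F_x = -267/32, F_y = 793/128, G_x = 265/64, G_y = -8745/32
EG - F^2 = 71313/1024;  g^inv = (1024/71313) * [[71249/1024, 265/128], [265/128, 17/16]]
first-kind symbols [ij,l] = (1/2)(d_i g_jl + d_j g_il - d_l g_ij): [xx,x] = E_x/2 = 1/4, [xx,y] = F_x - E_y/2 = -265/32, [xy,x] = E_y/2 = -1/16, [xy,y] = G_x/2 = 265/128, [yy,x] = F_y - G_x/2 = 33/8, [yy,y] = G_y/2 = -8745/64
Gamma^x_ij = (G*[ij,x] - F*[ij,y])/(EG - F^2), Gamma^y_ij = (E*[ij,y] - F*[ij,x])/(EG - F^2)
Gamma_xxx = 256/71313, Gamma_xxy = -64/71313, Gamma_xyy = 128/2161, Gamma_yxx = -8480/71313, Gamma_yxy = 2120/71313, Gamma_yyy = -4240/2161
d^2x/dtau^2 = -(Gamma_xxx*(7/8)^2 + 2*Gamma_xxy*(7/8)*(1/8) + Gamma_xyy*(1/8)^2) = -248/71313
d^2y/dtau^2 = -(Gamma_yxx*(7/8)^2 + 2*Gamma_yxy*(7/8)*(1/8) + Gamma_yyy*(1/8)^2) = 8215/71313


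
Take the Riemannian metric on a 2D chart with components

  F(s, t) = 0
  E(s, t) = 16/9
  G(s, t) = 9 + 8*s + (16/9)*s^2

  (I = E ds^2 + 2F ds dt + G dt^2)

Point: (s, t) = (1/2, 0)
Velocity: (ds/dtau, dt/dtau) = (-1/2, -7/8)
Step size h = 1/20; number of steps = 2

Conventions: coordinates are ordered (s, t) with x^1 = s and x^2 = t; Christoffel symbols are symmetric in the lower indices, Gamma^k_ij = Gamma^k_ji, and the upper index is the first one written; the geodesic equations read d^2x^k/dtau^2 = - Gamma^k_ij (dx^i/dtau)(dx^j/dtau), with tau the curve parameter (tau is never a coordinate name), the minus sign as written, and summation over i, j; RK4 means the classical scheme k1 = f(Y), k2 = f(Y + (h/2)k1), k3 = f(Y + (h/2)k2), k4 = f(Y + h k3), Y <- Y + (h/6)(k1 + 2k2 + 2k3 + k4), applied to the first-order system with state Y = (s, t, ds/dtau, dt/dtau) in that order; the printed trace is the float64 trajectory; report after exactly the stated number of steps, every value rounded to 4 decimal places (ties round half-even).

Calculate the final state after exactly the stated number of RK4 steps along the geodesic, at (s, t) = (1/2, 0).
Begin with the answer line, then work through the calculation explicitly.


Answer: s = 0.4607, t = -0.0889, ds/dtau = -0.2844, dt/dtau = -0.9006

f(Y) = (ds/dtau, dt/dtau, -Gamma^s_ij Y'^i Y'^j, -Gamma^t_ij Y'^i Y'^j) with the Gammas evaluated at the stage position; h = 0.050000; intermediate values shown to 6 dp
step 0: s = 0.5000, t = 0.0000, ds/dtau = -0.5000, dt/dtau = -0.8750
step 1:
  k1: at (s, t) = (0.500000, 0.000000), (ds/dtau, dt/dtau) = (-0.500000, -0.875000); Gamma_sss = 0.000000, Gamma_sst = 0.000000, Gamma_stt = -2.750000, Gamma_tss = 0.000000, Gamma_tst = 0.363636, Gamma_ttt = 0.000000; k1 = (-0.500000, -0.875000, 2.105469, -0.318182)
  k2: at (s, t) = (0.487500, -0.021875), (ds/dtau, dt/dtau) = (-0.447363, -0.882955); Gamma_sss = 0.000000, Gamma_sst = 0.000000, Gamma_stt = -2.737500, Gamma_tss = 0.000000, Gamma_tst = 0.365297, Gamma_ttt = 0.000000; k2 = (-0.447363, -0.882955, 2.134179, -0.288586)
  k3: at (s, t) = (0.488816, -0.022074), (ds/dtau, dt/dtau) = (-0.446646, -0.882215); Gamma_sss = 0.000000, Gamma_sst = 0.000000, Gamma_stt = -2.738816, Gamma_tss = 0.000000, Gamma_tst = 0.365121, Gamma_ttt = 0.000000; k3 = (-0.446646, -0.882215, 2.131628, -0.287743)
  k4: at (s, t) = (0.477668, -0.044111), (ds/dtau, dt/dtau) = (-0.393419, -0.889387); Gamma_sss = 0.000000, Gamma_sst = 0.000000, Gamma_stt = -2.727668, Gamma_tss = 0.000000, Gamma_tst = 0.366614, Gamma_ttt = 0.000000; k4 = (-0.393419, -0.889387, 2.157611, -0.256557)
  Y <- Y + (h/6)(k1 + 2k2 + 2k3 + k4): s = 0.4777, t = -0.0441, ds/dtau = -0.3934, dt/dtau = -0.8894
step 2:
  k1: at (s, t) = (0.477655, -0.044123), (ds/dtau, dt/dtau) = (-0.393378, -0.889395); Gamma_sss = 0.000000, Gamma_sst = 0.000000, Gamma_stt = -2.727655, Gamma_tss = 0.000000, Gamma_tst = 0.366615, Gamma_ttt = 0.000000; k1 = (-0.393378, -0.889395, 2.157639, -0.256534)
  k2: at (s, t) = (0.467820, -0.066358), (ds/dtau, dt/dtau) = (-0.339437, -0.895808); Gamma_sss = 0.000000, Gamma_sst = 0.000000, Gamma_stt = -2.717820, Gamma_tss = 0.000000, Gamma_tst = 0.367942, Gamma_ttt = 0.000000; k2 = (-0.339437, -0.895808, 2.180976, -0.223760)
  k3: at (s, t) = (0.469169, -0.066518), (ds/dtau, dt/dtau) = (-0.338853, -0.894989); Gamma_sss = 0.000000, Gamma_sst = 0.000000, Gamma_stt = -2.719169, Gamma_tss = 0.000000, Gamma_tst = 0.367759, Gamma_ttt = 0.000000; k3 = (-0.338853, -0.894989, 2.178068, -0.223061)
  k4: at (s, t) = (0.460712, -0.088872), (ds/dtau, dt/dtau) = (-0.284474, -0.900548); Gamma_sss = 0.000000, Gamma_sst = 0.000000, Gamma_stt = -2.710712, Gamma_tss = 0.000000, Gamma_tst = 0.368907, Gamma_ttt = 0.000000; k4 = (-0.284474, -0.900548, 2.198351, -0.189015)
  Y <- Y + (h/6)(k1 + 2k2 + 2k3 + k4): s = 0.4607, t = -0.0889, ds/dtau = -0.2844, dt/dtau = -0.9006


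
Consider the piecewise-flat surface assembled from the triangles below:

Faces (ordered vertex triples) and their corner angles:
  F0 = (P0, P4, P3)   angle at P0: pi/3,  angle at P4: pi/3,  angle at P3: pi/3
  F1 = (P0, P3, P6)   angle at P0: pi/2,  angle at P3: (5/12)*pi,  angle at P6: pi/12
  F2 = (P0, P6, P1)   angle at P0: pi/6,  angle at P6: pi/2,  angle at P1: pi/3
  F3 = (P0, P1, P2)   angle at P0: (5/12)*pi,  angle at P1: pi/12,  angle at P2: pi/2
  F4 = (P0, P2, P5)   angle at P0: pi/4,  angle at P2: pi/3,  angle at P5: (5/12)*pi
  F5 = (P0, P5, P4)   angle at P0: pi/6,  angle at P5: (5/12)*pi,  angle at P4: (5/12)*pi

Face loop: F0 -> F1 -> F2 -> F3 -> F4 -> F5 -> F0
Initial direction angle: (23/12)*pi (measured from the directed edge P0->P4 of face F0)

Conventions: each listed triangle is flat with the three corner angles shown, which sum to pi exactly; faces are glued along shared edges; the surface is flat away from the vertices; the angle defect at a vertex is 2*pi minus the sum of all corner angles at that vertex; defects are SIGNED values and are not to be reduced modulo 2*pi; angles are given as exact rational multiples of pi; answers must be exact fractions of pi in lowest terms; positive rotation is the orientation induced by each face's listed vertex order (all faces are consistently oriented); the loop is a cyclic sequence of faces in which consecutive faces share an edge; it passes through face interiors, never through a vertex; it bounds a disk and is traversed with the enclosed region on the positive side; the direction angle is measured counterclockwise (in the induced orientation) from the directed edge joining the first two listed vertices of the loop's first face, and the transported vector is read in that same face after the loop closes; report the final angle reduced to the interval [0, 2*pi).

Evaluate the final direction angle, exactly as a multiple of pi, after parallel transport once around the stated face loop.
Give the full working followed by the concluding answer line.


enclosed vertex P0: corner angles sum to (11/6)*pi, defect = 2*pi - (11/6)*pi = pi/6
by Gauss-Bonnet the loop rotates the vector by the enclosed defect sum (positive orientation, mod 2*pi)
final angle = (23/12)*pi + pi/6 = pi/12 (mod 2*pi)

Answer: final direction angle = pi/12


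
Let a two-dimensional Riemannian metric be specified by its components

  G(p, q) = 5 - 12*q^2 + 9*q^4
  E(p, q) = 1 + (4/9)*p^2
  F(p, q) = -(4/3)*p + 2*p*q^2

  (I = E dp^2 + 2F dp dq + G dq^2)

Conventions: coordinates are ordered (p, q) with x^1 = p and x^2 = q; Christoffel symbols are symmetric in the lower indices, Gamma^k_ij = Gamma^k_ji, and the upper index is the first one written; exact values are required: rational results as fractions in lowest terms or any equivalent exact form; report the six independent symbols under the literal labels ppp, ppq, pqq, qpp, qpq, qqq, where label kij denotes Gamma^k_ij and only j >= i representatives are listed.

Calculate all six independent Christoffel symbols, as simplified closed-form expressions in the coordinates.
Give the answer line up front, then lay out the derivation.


Answer: Gamma_ppp = 4*p/(4*p^2 + 81*q^4 - 108*q^2 + 45), Gamma_ppq = 0, Gamma_pqq = 36*p*q/(4*p^2 + 81*q^4 - 108*q^2 + 45), Gamma_qpp = (18*q^2 - 12)/(4*p^2 + 81*q^4 - 108*q^2 + 45), Gamma_qpq = 0, Gamma_qqq = (162*q^3 - 108*q)/(4*p^2 + 81*q^4 - 108*q^2 + 45)

E = 1 + (4/9)*p^2; F = -(4/3)*p + 2*p*q^2; G = 5 - 12*q^2 + 9*q^4
Gamma^k_ij = (1/2) g^{kl} (d_i g_jl + d_j g_il - d_l g_ij), with g^inv = (1/(EG-F^2)) [[G, -F], [-F, E]]
first partials: E_p = (8/9)*p, E_q = 0, F_p = -4/3 + 2*q^2, F_q = 4*p*q, G_p = 0, G_q = -24*q + 36*q^3
D = EG - F^2 = 5 - 12*q^2 + (4/9)*p^2 + 9*q^4
expanded: Gamma^p_pp = (G E_p - 2F F_p + F E_q)/(2D), Gamma^p_pq = (G E_q - F G_p)/(2D), Gamma^p_qq = (2G F_q - G G_p - F G_q)/(2D), Gamma^q_pp = (2E F_p - E E_q - F E_p)/(2D), Gamma^q_pq = (E G_p - F E_q)/(2D), Gamma^q_qq = (E G_q - 2F F_q + F G_p)/(2D); substitute and cancel common factors


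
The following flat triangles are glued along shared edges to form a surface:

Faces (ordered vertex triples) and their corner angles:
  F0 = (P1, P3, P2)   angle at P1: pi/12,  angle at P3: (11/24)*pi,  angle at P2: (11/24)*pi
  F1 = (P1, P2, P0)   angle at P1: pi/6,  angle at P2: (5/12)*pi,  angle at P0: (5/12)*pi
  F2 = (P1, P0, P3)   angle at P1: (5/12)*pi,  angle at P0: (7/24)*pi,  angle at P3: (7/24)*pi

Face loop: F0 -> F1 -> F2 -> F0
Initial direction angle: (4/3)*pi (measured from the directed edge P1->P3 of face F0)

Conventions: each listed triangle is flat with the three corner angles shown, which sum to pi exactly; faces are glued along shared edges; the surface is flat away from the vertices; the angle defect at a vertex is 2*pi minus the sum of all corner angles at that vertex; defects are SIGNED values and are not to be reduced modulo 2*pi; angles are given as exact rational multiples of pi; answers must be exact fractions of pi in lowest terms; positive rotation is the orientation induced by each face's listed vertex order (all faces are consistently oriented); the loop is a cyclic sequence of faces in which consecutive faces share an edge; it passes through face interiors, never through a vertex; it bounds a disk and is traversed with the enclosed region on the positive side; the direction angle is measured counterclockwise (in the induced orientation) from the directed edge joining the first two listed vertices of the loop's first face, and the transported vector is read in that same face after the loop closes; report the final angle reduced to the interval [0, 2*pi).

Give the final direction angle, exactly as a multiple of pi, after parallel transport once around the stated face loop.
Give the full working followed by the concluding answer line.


enclosed vertex P1: corner angles sum to (2/3)*pi, defect = 2*pi - (2/3)*pi = (4/3)*pi
the final direction is the initial angle plus the enclosed defects, taken mod 2*pi in the induced orientation
final angle = (4/3)*pi + (4/3)*pi = (2/3)*pi (mod 2*pi)

Answer: final direction angle = (2/3)*pi


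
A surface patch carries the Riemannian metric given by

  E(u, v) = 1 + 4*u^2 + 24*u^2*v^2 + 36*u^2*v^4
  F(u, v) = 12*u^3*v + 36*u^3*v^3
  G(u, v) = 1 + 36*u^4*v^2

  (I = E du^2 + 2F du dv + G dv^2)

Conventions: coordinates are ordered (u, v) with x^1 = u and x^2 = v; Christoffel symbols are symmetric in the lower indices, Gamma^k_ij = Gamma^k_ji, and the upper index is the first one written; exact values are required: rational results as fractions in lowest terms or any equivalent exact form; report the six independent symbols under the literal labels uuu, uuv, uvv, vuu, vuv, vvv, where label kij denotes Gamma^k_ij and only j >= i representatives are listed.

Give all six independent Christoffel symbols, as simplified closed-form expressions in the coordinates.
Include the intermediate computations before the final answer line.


E = 1 + 4*u^2 + 24*u^2*v^2 + 36*u^2*v^4; F = 12*u^3*v + 36*u^3*v^3; G = 1 + 36*u^4*v^2
Gamma^k_ij = (1/2) g^{kl} (d_i g_jl + d_j g_il - d_l g_ij), with g^inv = (1/(EG-F^2)) [[G, -F], [-F, E]]
first partials: E_u = 8*u + 48*u*v^2 + 72*u*v^4, E_v = 48*u^2*v + 144*u^2*v^3, F_u = 36*u^2*v + 108*u^2*v^3, F_v = 12*u^3 + 108*u^3*v^2, G_u = 144*u^3*v^2, G_v = 72*u^4*v
D = EG - F^2 = 1 + 4*u^2 + 24*u^2*v^2 + 36*u^2*v^4 + 36*u^4*v^2
expanded: Gamma^u_uu = (G E_u - 2F F_u + F E_v)/(2D), Gamma^u_uv = (G E_v - F G_u)/(2D), Gamma^u_vv = (2G F_v - G G_u - F G_v)/(2D), Gamma^v_uu = (2E F_u - E E_v - F E_u)/(2D), Gamma^v_uv = (E G_u - F E_v)/(2D), Gamma^v_vv = (E G_v - 2F F_v + F G_u)/(2D); substitute and cancel common factors

Answer: Gamma_uuu = (36*u*v^4 + 24*u*v^2 + 4*u)/(36*u^4*v^2 + 36*u^2*v^4 + 24*u^2*v^2 + 4*u^2 + 1), Gamma_uuv = (72*u^2*v^3 + 24*u^2*v)/(36*u^4*v^2 + 36*u^2*v^4 + 24*u^2*v^2 + 4*u^2 + 1), Gamma_uvv = (36*u^3*v^2 + 12*u^3)/(36*u^4*v^2 + 36*u^2*v^4 + 24*u^2*v^2 + 4*u^2 + 1), Gamma_vuu = (36*u^2*v^3 + 12*u^2*v)/(36*u^4*v^2 + 36*u^2*v^4 + 24*u^2*v^2 + 4*u^2 + 1), Gamma_vuv = 72*u^3*v^2/(36*u^4*v^2 + 36*u^2*v^4 + 24*u^2*v^2 + 4*u^2 + 1), Gamma_vvv = 36*u^4*v/(36*u^4*v^2 + 36*u^2*v^4 + 24*u^2*v^2 + 4*u^2 + 1)


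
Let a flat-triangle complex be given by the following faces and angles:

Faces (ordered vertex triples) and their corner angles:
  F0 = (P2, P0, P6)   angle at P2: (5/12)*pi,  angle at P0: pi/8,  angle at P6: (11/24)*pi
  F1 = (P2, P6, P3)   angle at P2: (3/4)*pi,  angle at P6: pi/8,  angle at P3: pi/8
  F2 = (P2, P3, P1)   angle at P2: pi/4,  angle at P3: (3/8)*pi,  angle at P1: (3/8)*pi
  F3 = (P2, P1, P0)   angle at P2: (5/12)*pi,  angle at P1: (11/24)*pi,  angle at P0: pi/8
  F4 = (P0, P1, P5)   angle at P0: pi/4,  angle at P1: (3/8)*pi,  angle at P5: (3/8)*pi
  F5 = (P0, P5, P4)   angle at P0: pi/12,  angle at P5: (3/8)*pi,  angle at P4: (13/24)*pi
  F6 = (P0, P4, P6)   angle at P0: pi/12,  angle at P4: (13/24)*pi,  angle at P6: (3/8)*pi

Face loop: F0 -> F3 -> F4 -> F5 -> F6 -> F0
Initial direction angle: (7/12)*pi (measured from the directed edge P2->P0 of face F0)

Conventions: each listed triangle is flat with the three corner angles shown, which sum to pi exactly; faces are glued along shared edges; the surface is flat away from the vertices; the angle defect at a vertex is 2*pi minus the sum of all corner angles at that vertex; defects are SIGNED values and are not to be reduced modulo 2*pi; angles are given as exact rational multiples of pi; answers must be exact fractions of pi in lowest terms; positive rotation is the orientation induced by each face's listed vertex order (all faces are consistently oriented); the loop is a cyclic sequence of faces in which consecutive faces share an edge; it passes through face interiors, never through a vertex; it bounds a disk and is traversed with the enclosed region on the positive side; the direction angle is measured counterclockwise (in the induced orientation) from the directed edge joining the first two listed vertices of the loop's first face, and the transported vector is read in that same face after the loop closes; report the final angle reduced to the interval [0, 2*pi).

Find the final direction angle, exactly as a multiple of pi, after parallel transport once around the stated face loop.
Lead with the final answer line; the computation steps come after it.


Answer: final direction angle = (23/12)*pi

enclosed vertex P0: corner angles sum to (2/3)*pi, defect = 2*pi - (2/3)*pi = (4/3)*pi
summing the enclosed defects onto the initial angle, mod 2*pi in the induced orientation:
final angle = (7/12)*pi + (4/3)*pi = (23/12)*pi (mod 2*pi)


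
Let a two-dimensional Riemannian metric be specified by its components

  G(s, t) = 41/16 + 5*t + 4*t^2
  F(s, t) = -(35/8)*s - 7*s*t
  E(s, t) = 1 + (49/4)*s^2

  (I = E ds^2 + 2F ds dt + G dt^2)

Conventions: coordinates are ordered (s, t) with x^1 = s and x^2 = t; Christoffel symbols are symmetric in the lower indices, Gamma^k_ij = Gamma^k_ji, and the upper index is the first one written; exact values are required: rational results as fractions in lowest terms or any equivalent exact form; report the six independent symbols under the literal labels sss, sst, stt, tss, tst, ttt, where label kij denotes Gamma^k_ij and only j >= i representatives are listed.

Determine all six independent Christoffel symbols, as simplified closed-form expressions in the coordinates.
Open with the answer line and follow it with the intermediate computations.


Answer: Gamma_sss = 196*s/(196*s^2 + 64*t^2 + 80*t + 41), Gamma_sst = 0, Gamma_stt = -112*s/(196*s^2 + 64*t^2 + 80*t + 41), Gamma_tss = (-112*t - 70)/(196*s^2 + 64*t^2 + 80*t + 41), Gamma_tst = 0, Gamma_ttt = (64*t + 40)/(196*s^2 + 64*t^2 + 80*t + 41)

E = 1 + (49/4)*s^2; F = -(35/8)*s - 7*s*t; G = 41/16 + 5*t + 4*t^2
Gamma^k_ij = (1/2) g^{kl} (d_i g_jl + d_j g_il - d_l g_ij), with g^inv = (1/(EG-F^2)) [[G, -F], [-F, E]]
first partials: E_s = (49/2)*s, E_t = 0, F_s = -35/8 - 7*t, F_t = -7*s, G_s = 0, G_t = 5 + 8*t
D = EG - F^2 = 41/16 + 5*t + 4*t^2 + (49/4)*s^2
expanded: Gamma^s_ss = (G E_s - 2F F_s + F E_t)/(2D), Gamma^s_st = (G E_t - F G_s)/(2D), Gamma^s_tt = (2G F_t - G G_s - F G_t)/(2D), Gamma^t_ss = (2E F_s - E E_t - F E_s)/(2D), Gamma^t_st = (E G_s - F E_t)/(2D), Gamma^t_tt = (E G_t - 2F F_t + F G_s)/(2D); substitute and cancel common factors


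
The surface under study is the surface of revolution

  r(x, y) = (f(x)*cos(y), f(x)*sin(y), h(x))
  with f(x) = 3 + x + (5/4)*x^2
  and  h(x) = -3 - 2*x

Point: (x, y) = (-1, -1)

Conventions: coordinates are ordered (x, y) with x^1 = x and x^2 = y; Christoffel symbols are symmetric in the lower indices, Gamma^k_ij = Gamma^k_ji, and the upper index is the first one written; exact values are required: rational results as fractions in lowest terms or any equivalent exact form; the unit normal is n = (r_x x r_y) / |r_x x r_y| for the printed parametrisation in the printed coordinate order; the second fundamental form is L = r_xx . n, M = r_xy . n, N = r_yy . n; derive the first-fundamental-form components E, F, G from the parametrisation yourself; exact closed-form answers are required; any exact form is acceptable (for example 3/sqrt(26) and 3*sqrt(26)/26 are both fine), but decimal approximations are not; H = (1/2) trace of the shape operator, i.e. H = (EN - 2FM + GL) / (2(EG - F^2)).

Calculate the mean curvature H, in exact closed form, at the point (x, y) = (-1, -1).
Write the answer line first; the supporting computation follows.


Answer: H = 12/325

f = 13/4, f' = -3/2, f'' = 5/2, h' = -2, h'' = 0
E = 25/4, F = 0, G = 169/16; answer radicand W^2 = 25/4
unnormalised second-form numerators: l = 5, m = 0, n = -13/2; L = l/sqrt(25/4), and similarly M = m/sqrt(W^2), N = n/sqrt(W^2)
H = (E*n - 2*F*m + G*l) / (2*(EG - F^2)*sqrt(W^2)); E*n - 2*F*m + G*l = 195/16, EG - F^2 = 4225/64, so H = (6/65)/sqrt(25/4)


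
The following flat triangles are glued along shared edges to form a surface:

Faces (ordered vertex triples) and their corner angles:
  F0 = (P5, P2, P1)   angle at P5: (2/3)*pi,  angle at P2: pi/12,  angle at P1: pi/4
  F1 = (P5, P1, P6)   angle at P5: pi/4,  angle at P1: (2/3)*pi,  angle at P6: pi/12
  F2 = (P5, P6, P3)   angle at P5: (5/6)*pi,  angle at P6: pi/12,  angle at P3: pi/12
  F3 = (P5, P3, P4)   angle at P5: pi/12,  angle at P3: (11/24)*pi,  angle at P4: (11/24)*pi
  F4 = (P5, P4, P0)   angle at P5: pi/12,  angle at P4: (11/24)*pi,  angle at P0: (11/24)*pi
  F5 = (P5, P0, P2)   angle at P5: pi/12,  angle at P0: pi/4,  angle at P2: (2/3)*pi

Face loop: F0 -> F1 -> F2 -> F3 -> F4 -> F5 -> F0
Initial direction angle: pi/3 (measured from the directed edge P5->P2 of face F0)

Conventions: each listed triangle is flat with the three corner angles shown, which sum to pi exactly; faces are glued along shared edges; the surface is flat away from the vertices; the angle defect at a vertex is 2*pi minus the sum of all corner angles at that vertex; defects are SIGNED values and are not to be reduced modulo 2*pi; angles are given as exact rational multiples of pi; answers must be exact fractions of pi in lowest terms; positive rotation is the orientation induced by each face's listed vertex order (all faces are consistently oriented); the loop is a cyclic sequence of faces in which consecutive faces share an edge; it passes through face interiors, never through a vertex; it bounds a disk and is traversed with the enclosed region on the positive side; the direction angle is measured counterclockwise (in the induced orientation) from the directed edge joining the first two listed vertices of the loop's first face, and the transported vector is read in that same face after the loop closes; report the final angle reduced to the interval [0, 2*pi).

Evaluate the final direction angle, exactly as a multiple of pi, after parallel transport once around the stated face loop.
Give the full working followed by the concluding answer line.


enclosed vertex P5: corner angles sum to 2*pi, defect = 2*pi - 2*pi = 0
the final direction is the initial angle plus the enclosed defects, taken mod 2*pi in the induced orientation
final angle = pi/3 + 0 = pi/3 (mod 2*pi)

Answer: final direction angle = pi/3


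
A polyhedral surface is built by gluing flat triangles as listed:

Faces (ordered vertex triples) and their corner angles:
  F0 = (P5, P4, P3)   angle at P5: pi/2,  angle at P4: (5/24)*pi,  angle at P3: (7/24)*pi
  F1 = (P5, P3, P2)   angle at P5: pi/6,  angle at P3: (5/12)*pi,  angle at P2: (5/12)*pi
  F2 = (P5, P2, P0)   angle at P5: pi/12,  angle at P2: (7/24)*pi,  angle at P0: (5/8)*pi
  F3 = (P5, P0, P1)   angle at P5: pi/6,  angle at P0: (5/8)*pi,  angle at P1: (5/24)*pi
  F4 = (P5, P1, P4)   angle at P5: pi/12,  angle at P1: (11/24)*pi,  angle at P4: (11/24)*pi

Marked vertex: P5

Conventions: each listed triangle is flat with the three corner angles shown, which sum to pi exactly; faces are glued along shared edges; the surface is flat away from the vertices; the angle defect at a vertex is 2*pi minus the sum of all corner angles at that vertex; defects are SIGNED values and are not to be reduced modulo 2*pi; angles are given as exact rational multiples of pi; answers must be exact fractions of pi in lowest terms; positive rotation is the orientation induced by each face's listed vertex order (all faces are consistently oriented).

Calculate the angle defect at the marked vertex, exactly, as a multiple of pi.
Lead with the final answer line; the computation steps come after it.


Answer: defect(P5) = pi

Sum of corner angles at P5: pi
defect = 2*pi - pi


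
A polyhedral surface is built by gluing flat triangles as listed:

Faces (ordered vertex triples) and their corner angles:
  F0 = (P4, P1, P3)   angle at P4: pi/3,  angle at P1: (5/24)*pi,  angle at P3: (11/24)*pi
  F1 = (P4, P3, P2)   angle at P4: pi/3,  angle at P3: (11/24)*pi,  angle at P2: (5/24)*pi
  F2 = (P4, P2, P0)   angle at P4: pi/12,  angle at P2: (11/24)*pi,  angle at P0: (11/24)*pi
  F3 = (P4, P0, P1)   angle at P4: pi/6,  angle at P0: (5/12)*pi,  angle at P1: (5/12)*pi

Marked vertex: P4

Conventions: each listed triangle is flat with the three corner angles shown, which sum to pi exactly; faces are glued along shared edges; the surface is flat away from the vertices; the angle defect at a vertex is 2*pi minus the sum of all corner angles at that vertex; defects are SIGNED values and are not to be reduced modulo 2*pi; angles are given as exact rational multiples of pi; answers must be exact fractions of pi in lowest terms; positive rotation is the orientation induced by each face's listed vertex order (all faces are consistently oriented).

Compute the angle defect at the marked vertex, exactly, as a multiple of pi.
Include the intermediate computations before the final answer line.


Sum of corner angles at P4: (11/12)*pi
defect = 2*pi - (11/12)*pi

Answer: defect(P4) = (13/12)*pi
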